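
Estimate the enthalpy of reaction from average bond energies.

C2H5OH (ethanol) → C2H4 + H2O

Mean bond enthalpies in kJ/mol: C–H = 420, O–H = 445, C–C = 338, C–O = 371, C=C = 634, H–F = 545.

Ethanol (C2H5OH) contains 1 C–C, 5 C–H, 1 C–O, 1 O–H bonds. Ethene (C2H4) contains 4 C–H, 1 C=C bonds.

ΔH ≈ +50 kJ

Bonds broken (reactants):
  C–C: 1 × 338 = 338
  C–H: 5 × 420 = 2100
  C–O: 1 × 371 = 371
  O–H: 1 × 445 = 445
  Σ(broken) = 3254 kJ
Bonds formed (products):
  C–H: 4 × 420 = 1680
  C=C: 1 × 634 = 634
  O–H: 2 × 445 = 890
  Σ(formed) = 3204 kJ
ΔH = Σ(broken) − Σ(formed) = 3254 − 3204 = +50 kJ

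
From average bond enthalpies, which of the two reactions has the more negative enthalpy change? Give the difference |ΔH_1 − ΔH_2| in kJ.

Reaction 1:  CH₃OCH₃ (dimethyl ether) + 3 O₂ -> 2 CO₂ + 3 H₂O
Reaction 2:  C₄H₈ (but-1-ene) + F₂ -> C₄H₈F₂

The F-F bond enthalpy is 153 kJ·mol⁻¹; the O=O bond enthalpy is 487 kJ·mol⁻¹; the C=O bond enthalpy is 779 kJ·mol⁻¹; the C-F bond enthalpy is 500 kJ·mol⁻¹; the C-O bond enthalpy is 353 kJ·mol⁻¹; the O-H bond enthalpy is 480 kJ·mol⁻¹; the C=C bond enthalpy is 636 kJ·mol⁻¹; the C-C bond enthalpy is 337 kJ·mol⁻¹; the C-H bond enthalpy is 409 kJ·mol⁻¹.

Reaction 1, by 827 kJ

Reaction 1:
  Bonds broken (reactants):
    C-H: 6 × 409 = 2454
    C-O: 2 × 353 = 706
    O=O: 3 × 487 = 1461
    Σ(broken) = 4621 kJ
  Bonds formed (products):
    C=O: 4 × 779 = 3116
    O-H: 6 × 480 = 2880
    Σ(formed) = 5996 kJ
  ΔH_1 = 4621 − 5996 = −1375 kJ
Reaction 2:
  Bonds broken (reactants):
    C-C: 2 × 337 = 674
    C-H: 8 × 409 = 3272
    C=C: 1 × 636 = 636
    F-F: 1 × 153 = 153
    Σ(broken) = 4735 kJ
  Bonds formed (products):
    C-C: 3 × 337 = 1011
    C-F: 2 × 500 = 1000
    C-H: 8 × 409 = 3272
    Σ(formed) = 5283 kJ
  ΔH_2 = 4735 − 5283 = −548 kJ
ΔH_1 − ΔH_2 = −827 kJ, so reaction 1 has the more negative ΔH; |ΔH_1 − ΔH_2| = 827 kJ.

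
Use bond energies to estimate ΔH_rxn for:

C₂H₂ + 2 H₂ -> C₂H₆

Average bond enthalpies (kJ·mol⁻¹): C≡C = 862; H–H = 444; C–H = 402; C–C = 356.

Bonds broken (reactants):
  C≡C: 1 × 862 = 862
  C–H: 2 × 402 = 804
  H–H: 2 × 444 = 888
  Σ(broken) = 2554 kJ
Bonds formed (products):
  C–C: 1 × 356 = 356
  C–H: 6 × 402 = 2412
  Σ(formed) = 2768 kJ
ΔH = Σ(broken) − Σ(formed) = 2554 − 2768 = −214 kJ

ΔH ≈ −214 kJ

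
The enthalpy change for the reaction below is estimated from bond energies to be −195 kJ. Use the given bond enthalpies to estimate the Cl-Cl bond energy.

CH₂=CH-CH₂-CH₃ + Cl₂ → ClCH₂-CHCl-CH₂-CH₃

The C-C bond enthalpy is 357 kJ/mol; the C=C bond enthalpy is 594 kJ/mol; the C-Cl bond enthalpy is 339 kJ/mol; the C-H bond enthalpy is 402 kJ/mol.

Let D be the Cl-Cl bond energy.
Σ(broken) = 2×357 + 8×402 + 1×594 + 1×D = 4524 + D
Σ(formed) = 3×357 + 2×339 + 8×402 = 4965
ΔH = Σ(broken) − Σ(formed) = (4524 + D) − (4965) = −441 + D
Setting this equal to −195 kJ gives D = 246 kJ/mol.

D(Cl-Cl) ≈ 246 kJ/mol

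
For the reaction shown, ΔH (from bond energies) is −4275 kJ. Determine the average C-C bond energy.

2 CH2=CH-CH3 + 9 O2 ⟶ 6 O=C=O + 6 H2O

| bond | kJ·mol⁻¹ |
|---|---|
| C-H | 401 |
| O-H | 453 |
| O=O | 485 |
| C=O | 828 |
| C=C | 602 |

D(C-C) ≈ 358 kJ/mol

Let D be the C-C bond energy.
Σ(broken) = 2×D + 12×401 + 2×602 + 9×485 = 10381 + 2D
Σ(formed) = 12×828 + 12×453 = 15372
ΔH = Σ(broken) − Σ(formed) = (10381 + 2D) − (15372) = −4991 + 2D
Setting this equal to −4275 kJ gives 2D = 716, so D = 358 kJ/mol.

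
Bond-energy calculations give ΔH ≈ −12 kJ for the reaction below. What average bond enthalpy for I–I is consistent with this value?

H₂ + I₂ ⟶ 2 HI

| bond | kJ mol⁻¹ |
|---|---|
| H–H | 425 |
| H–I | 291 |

D(I–I) ≈ 145 kJ/mol

Let D be the I–I bond energy.
Σ(broken) = 1×425 + 1×D = 425 + D
Σ(formed) = 2×291 = 582
ΔH = Σ(broken) − Σ(formed) = (425 + D) − (582) = −157 + D
Setting this equal to −12 kJ gives D = 145 kJ/mol.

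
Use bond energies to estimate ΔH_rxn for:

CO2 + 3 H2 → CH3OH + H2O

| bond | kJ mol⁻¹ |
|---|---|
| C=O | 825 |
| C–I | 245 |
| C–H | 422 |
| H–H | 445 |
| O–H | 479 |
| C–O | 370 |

ΔH ≈ −88 kJ

Bonds broken (reactants):
  C=O: 2 × 825 = 1650
  H–H: 3 × 445 = 1335
  Σ(broken) = 2985 kJ
Bonds formed (products):
  C–H: 3 × 422 = 1266
  C–O: 1 × 370 = 370
  O–H: 3 × 479 = 1437
  Σ(formed) = 3073 kJ
ΔH = Σ(broken) − Σ(formed) = 2985 − 3073 = −88 kJ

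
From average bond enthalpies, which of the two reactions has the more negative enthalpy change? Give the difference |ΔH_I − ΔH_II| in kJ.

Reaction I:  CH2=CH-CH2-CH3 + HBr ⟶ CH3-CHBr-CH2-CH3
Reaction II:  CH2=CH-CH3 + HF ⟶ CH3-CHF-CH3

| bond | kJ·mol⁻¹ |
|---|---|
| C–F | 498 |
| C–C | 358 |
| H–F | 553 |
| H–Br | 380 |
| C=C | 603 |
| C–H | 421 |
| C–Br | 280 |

Reaction II, by 45 kJ

Reaction I:
  Bonds broken (reactants):
    C–C: 2 × 358 = 716
    C–H: 8 × 421 = 3368
    C=C: 1 × 603 = 603
    H–Br: 1 × 380 = 380
    Σ(broken) = 5067 kJ
  Bonds formed (products):
    C–Br: 1 × 280 = 280
    C–C: 3 × 358 = 1074
    C–H: 9 × 421 = 3789
    Σ(formed) = 5143 kJ
  ΔH_I = 5067 − 5143 = −76 kJ
Reaction II:
  Bonds broken (reactants):
    C–C: 1 × 358 = 358
    C–H: 6 × 421 = 2526
    C=C: 1 × 603 = 603
    H–F: 1 × 553 = 553
    Σ(broken) = 4040 kJ
  Bonds formed (products):
    C–C: 2 × 358 = 716
    C–F: 1 × 498 = 498
    C–H: 7 × 421 = 2947
    Σ(formed) = 4161 kJ
  ΔH_II = 4040 − 4161 = −121 kJ
ΔH_I − ΔH_II = +45 kJ, so reaction II has the more negative ΔH; |ΔH_I − ΔH_II| = 45 kJ.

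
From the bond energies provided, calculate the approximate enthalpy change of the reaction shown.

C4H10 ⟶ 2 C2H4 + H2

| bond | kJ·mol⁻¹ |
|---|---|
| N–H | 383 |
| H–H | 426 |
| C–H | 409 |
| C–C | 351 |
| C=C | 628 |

Bonds broken (reactants):
  C–C: 3 × 351 = 1053
  C–H: 10 × 409 = 4090
  Σ(broken) = 5143 kJ
Bonds formed (products):
  C–H: 8 × 409 = 3272
  C=C: 2 × 628 = 1256
  H–H: 1 × 426 = 426
  Σ(formed) = 4954 kJ
ΔH = Σ(broken) − Σ(formed) = 5143 − 4954 = +189 kJ

ΔH ≈ +189 kJ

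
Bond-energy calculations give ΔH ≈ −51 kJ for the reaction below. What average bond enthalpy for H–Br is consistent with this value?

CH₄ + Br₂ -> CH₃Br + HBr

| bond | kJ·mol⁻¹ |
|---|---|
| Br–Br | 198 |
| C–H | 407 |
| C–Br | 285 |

Let D be the H–Br bond energy.
Σ(broken) = 1×198 + 4×407 = 1826
Σ(formed) = 1×285 + 3×407 + 1×D = 1506 + D
ΔH = Σ(broken) − Σ(formed) = (1826) − (1506 + D) = +320 − D
Setting this equal to −51 kJ gives D = 371 kJ/mol.

D(H–Br) ≈ 371 kJ/mol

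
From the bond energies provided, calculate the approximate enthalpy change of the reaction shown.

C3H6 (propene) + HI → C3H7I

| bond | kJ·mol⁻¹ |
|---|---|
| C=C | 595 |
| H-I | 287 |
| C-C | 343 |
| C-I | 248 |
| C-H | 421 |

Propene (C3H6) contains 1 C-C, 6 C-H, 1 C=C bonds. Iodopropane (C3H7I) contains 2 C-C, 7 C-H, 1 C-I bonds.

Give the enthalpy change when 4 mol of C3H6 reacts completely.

Bonds broken (reactants):
  C-C: 1 × 343 = 343
  C-H: 6 × 421 = 2526
  C=C: 1 × 595 = 595
  H-I: 1 × 287 = 287
  Σ(broken) = 3751 kJ
Bonds formed (products):
  C-C: 2 × 343 = 686
  C-H: 7 × 421 = 2947
  C-I: 1 × 248 = 248
  Σ(formed) = 3881 kJ
ΔH = Σ(broken) − Σ(formed) = 3751 − 3881 = −130 kJ
For 4× the reaction as written: 4 × (−130) = −520 kJ

ΔH = −520 kJ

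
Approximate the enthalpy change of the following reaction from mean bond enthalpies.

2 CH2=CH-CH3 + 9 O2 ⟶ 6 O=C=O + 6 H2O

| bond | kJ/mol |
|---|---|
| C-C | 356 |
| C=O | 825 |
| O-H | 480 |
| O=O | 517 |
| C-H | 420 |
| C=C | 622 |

ΔH ≈ −4011 kJ

Bonds broken (reactants):
  C-C: 2 × 356 = 712
  C-H: 12 × 420 = 5040
  C=C: 2 × 622 = 1244
  O=O: 9 × 517 = 4653
  Σ(broken) = 11649 kJ
Bonds formed (products):
  C=O: 12 × 825 = 9900
  O-H: 12 × 480 = 5760
  Σ(formed) = 15660 kJ
ΔH = Σ(broken) − Σ(formed) = 11649 − 15660 = −4011 kJ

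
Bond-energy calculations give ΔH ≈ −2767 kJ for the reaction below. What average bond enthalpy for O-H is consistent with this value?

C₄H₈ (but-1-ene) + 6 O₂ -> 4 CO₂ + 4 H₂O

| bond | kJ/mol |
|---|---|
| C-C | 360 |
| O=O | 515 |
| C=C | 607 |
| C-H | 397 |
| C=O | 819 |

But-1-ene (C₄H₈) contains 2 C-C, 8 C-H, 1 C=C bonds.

D(O-H) ≈ 476 kJ/mol

Let D be the O-H bond energy.
Σ(broken) = 2×360 + 8×397 + 1×607 + 6×515 = 7593
Σ(formed) = 8×819 + 8×D = 6552 + 8D
ΔH = Σ(broken) − Σ(formed) = (7593) − (6552 + 8D) = +1041 − 8D
Setting this equal to −2767 kJ gives 8D = 3808, so D = 476 kJ/mol.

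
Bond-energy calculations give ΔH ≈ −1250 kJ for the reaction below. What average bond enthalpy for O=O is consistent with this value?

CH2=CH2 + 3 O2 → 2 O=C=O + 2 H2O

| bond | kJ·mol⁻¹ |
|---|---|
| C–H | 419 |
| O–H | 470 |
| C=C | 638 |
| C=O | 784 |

Let D be the O=O bond energy.
Σ(broken) = 4×419 + 1×638 + 3×D = 2314 + 3D
Σ(formed) = 4×784 + 4×470 = 5016
ΔH = Σ(broken) − Σ(formed) = (2314 + 3D) − (5016) = −2702 + 3D
Setting this equal to −1250 kJ gives 3D = 1452, so D = 484 kJ/mol.

D(O=O) ≈ 484 kJ/mol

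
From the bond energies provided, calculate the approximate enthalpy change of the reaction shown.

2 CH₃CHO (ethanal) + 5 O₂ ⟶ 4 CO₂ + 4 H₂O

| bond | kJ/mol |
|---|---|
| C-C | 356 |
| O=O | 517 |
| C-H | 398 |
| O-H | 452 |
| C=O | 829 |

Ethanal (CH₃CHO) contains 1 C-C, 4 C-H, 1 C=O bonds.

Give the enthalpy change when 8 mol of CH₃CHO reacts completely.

Bonds broken (reactants):
  C-C: 2 × 356 = 712
  C-H: 8 × 398 = 3184
  C=O: 2 × 829 = 1658
  O=O: 5 × 517 = 2585
  Σ(broken) = 8139 kJ
Bonds formed (products):
  C=O: 8 × 829 = 6632
  O-H: 8 × 452 = 3616
  Σ(formed) = 10248 kJ
ΔH = Σ(broken) − Σ(formed) = 8139 − 10248 = −2109 kJ
For 4× the reaction as written: 4 × (−2109) = −8436 kJ

ΔH = −8436 kJ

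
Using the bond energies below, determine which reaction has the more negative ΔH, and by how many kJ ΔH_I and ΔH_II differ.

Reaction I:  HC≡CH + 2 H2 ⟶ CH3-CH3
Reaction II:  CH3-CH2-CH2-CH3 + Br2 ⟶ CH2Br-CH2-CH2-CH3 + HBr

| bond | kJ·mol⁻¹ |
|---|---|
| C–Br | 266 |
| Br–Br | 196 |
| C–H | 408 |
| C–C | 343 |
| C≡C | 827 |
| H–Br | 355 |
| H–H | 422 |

Reaction I, by 287 kJ

Reaction I:
  Bonds broken (reactants):
    C≡C: 1 × 827 = 827
    C–H: 2 × 408 = 816
    H–H: 2 × 422 = 844
    Σ(broken) = 2487 kJ
  Bonds formed (products):
    C–C: 1 × 343 = 343
    C–H: 6 × 408 = 2448
    Σ(formed) = 2791 kJ
  ΔH_I = 2487 − 2791 = −304 kJ
Reaction II:
  Bonds broken (reactants):
    Br–Br: 1 × 196 = 196
    C–C: 3 × 343 = 1029
    C–H: 10 × 408 = 4080
    Σ(broken) = 5305 kJ
  Bonds formed (products):
    C–Br: 1 × 266 = 266
    C–C: 3 × 343 = 1029
    C–H: 9 × 408 = 3672
    H–Br: 1 × 355 = 355
    Σ(formed) = 5322 kJ
  ΔH_II = 5305 − 5322 = −17 kJ
ΔH_I − ΔH_II = −287 kJ, so reaction I has the more negative ΔH; |ΔH_I − ΔH_II| = 287 kJ.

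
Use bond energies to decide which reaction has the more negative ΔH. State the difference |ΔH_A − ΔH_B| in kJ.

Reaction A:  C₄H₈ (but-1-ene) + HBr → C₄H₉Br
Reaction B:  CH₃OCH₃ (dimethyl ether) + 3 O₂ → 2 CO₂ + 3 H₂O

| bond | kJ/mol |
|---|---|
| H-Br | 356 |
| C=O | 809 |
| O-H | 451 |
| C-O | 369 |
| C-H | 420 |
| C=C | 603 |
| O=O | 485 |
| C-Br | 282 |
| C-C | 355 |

Reaction B, by 1131 kJ

Reaction A:
  Bonds broken (reactants):
    C-C: 2 × 355 = 710
    C-H: 8 × 420 = 3360
    C=C: 1 × 603 = 603
    H-Br: 1 × 356 = 356
    Σ(broken) = 5029 kJ
  Bonds formed (products):
    C-Br: 1 × 282 = 282
    C-C: 3 × 355 = 1065
    C-H: 9 × 420 = 3780
    Σ(formed) = 5127 kJ
  ΔH_A = 5029 − 5127 = −98 kJ
Reaction B:
  Bonds broken (reactants):
    C-H: 6 × 420 = 2520
    C-O: 2 × 369 = 738
    O=O: 3 × 485 = 1455
    Σ(broken) = 4713 kJ
  Bonds formed (products):
    C=O: 4 × 809 = 3236
    O-H: 6 × 451 = 2706
    Σ(formed) = 5942 kJ
  ΔH_B = 4713 − 5942 = −1229 kJ
ΔH_A − ΔH_B = +1131 kJ, so reaction B has the more negative ΔH; |ΔH_A − ΔH_B| = 1131 kJ.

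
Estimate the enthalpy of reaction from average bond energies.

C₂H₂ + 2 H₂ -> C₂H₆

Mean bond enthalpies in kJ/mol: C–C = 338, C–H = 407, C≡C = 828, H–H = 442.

Bonds broken (reactants):
  C≡C: 1 × 828 = 828
  C–H: 2 × 407 = 814
  H–H: 2 × 442 = 884
  Σ(broken) = 2526 kJ
Bonds formed (products):
  C–C: 1 × 338 = 338
  C–H: 6 × 407 = 2442
  Σ(formed) = 2780 kJ
ΔH = Σ(broken) − Σ(formed) = 2526 − 2780 = −254 kJ

ΔH ≈ −254 kJ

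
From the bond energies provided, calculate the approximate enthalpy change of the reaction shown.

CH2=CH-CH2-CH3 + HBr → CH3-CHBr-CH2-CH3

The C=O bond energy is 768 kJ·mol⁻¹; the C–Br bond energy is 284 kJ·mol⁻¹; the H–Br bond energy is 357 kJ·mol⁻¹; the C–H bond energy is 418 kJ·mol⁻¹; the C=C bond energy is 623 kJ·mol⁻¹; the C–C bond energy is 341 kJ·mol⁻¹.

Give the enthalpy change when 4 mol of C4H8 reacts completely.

ΔH = −252 kJ

Bonds broken (reactants):
  C–C: 2 × 341 = 682
  C–H: 8 × 418 = 3344
  C=C: 1 × 623 = 623
  H–Br: 1 × 357 = 357
  Σ(broken) = 5006 kJ
Bonds formed (products):
  C–Br: 1 × 284 = 284
  C–C: 3 × 341 = 1023
  C–H: 9 × 418 = 3762
  Σ(formed) = 5069 kJ
ΔH = Σ(broken) − Σ(formed) = 5006 − 5069 = −63 kJ
For 4× the reaction as written: 4 × (−63) = −252 kJ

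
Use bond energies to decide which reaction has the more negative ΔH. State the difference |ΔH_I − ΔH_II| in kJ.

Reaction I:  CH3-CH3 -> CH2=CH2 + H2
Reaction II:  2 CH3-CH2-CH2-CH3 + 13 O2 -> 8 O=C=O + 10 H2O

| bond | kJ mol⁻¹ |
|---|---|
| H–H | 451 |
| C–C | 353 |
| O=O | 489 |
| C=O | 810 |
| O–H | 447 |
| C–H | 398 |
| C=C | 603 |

Reaction I:
  Bonds broken (reactants):
    C–C: 1 × 353 = 353
    C–H: 6 × 398 = 2388
    Σ(broken) = 2741 kJ
  Bonds formed (products):
    C–H: 4 × 398 = 1592
    C=C: 1 × 603 = 603
    H–H: 1 × 451 = 451
    Σ(formed) = 2646 kJ
  ΔH_I = 2741 − 2646 = +95 kJ
Reaction II:
  Bonds broken (reactants):
    C–C: 6 × 353 = 2118
    C–H: 20 × 398 = 7960
    O=O: 13 × 489 = 6357
    Σ(broken) = 16435 kJ
  Bonds formed (products):
    C=O: 16 × 810 = 12960
    O–H: 20 × 447 = 8940
    Σ(formed) = 21900 kJ
  ΔH_II = 16435 − 21900 = −5465 kJ
ΔH_I − ΔH_II = +5560 kJ, so reaction II has the more negative ΔH; |ΔH_I − ΔH_II| = 5560 kJ.

Reaction II, by 5560 kJ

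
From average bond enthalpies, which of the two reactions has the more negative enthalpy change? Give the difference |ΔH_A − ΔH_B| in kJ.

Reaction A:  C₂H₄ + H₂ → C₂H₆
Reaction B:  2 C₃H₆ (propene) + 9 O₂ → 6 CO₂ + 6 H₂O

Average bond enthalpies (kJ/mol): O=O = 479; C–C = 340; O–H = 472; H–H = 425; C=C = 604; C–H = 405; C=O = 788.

Reaction B, by 3940 kJ

Reaction A:
  Bonds broken (reactants):
    C–H: 4 × 405 = 1620
    C=C: 1 × 604 = 604
    H–H: 1 × 425 = 425
    Σ(broken) = 2649 kJ
  Bonds formed (products):
    C–C: 1 × 340 = 340
    C–H: 6 × 405 = 2430
    Σ(formed) = 2770 kJ
  ΔH_A = 2649 − 2770 = −121 kJ
Reaction B:
  Bonds broken (reactants):
    C–C: 2 × 340 = 680
    C–H: 12 × 405 = 4860
    C=C: 2 × 604 = 1208
    O=O: 9 × 479 = 4311
    Σ(broken) = 11059 kJ
  Bonds formed (products):
    C=O: 12 × 788 = 9456
    O–H: 12 × 472 = 5664
    Σ(formed) = 15120 kJ
  ΔH_B = 11059 − 15120 = −4061 kJ
ΔH_A − ΔH_B = +3940 kJ, so reaction B has the more negative ΔH; |ΔH_A − ΔH_B| = 3940 kJ.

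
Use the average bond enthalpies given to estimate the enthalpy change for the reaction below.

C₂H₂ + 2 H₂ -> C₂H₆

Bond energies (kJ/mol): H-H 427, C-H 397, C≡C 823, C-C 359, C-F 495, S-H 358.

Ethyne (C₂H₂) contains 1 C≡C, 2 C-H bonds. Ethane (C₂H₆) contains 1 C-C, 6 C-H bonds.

ΔH ≈ −270 kJ

Bonds broken (reactants):
  C≡C: 1 × 823 = 823
  C-H: 2 × 397 = 794
  H-H: 2 × 427 = 854
  Σ(broken) = 2471 kJ
Bonds formed (products):
  C-C: 1 × 359 = 359
  C-H: 6 × 397 = 2382
  Σ(formed) = 2741 kJ
ΔH = Σ(broken) − Σ(formed) = 2471 − 2741 = −270 kJ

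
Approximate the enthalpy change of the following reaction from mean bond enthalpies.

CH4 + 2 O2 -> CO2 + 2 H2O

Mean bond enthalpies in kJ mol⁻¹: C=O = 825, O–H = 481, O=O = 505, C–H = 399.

ΔH ≈ −968 kJ

Bonds broken (reactants):
  C–H: 4 × 399 = 1596
  O=O: 2 × 505 = 1010
  Σ(broken) = 2606 kJ
Bonds formed (products):
  C=O: 2 × 825 = 1650
  O–H: 4 × 481 = 1924
  Σ(formed) = 3574 kJ
ΔH = Σ(broken) − Σ(formed) = 2606 − 3574 = −968 kJ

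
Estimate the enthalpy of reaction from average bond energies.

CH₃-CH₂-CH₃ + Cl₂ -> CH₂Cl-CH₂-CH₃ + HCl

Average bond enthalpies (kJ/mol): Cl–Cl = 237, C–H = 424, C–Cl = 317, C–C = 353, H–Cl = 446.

Bonds broken (reactants):
  C–C: 2 × 353 = 706
  C–H: 8 × 424 = 3392
  Cl–Cl: 1 × 237 = 237
  Σ(broken) = 4335 kJ
Bonds formed (products):
  C–C: 2 × 353 = 706
  C–Cl: 1 × 317 = 317
  C–H: 7 × 424 = 2968
  H–Cl: 1 × 446 = 446
  Σ(formed) = 4437 kJ
ΔH = Σ(broken) − Σ(formed) = 4335 − 4437 = −102 kJ

ΔH ≈ −102 kJ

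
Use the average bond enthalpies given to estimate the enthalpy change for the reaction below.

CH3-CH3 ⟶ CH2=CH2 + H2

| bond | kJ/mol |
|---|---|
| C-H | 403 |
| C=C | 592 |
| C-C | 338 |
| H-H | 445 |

ΔH ≈ +107 kJ

Bonds broken (reactants):
  C-C: 1 × 338 = 338
  C-H: 6 × 403 = 2418
  Σ(broken) = 2756 kJ
Bonds formed (products):
  C-H: 4 × 403 = 1612
  C=C: 1 × 592 = 592
  H-H: 1 × 445 = 445
  Σ(formed) = 2649 kJ
ΔH = Σ(broken) − Σ(formed) = 2756 − 2649 = +107 kJ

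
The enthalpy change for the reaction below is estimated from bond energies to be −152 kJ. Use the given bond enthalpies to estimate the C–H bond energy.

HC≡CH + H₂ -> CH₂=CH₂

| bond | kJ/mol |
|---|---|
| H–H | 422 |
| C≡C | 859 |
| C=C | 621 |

D(C–H) ≈ 406 kJ/mol

Let D be the C–H bond energy.
Σ(broken) = 1×859 + 2×D + 1×422 = 1281 + 2D
Σ(formed) = 4×D + 1×621 = 621 + 4D
ΔH = Σ(broken) − Σ(formed) = (1281 + 2D) − (621 + 4D) = +660 − 2D
Setting this equal to −152 kJ gives 2D = 812, so D = 406 kJ/mol.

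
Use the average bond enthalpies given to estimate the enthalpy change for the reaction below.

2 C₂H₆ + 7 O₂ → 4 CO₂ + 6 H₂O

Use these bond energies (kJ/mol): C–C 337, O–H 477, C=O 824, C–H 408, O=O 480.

ΔH ≈ −3386 kJ

Bonds broken (reactants):
  C–C: 2 × 337 = 674
  C–H: 12 × 408 = 4896
  O=O: 7 × 480 = 3360
  Σ(broken) = 8930 kJ
Bonds formed (products):
  C=O: 8 × 824 = 6592
  O–H: 12 × 477 = 5724
  Σ(formed) = 12316 kJ
ΔH = Σ(broken) − Σ(formed) = 8930 − 12316 = −3386 kJ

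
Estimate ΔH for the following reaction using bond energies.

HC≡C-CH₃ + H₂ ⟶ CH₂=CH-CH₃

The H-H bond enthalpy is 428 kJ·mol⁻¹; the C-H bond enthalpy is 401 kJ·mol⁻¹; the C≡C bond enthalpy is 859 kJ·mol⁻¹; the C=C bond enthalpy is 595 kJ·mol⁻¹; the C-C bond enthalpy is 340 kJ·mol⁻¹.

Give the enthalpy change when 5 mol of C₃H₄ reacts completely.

ΔH = −550 kJ

Bonds broken (reactants):
  C≡C: 1 × 859 = 859
  C-C: 1 × 340 = 340
  C-H: 4 × 401 = 1604
  H-H: 1 × 428 = 428
  Σ(broken) = 3231 kJ
Bonds formed (products):
  C-C: 1 × 340 = 340
  C-H: 6 × 401 = 2406
  C=C: 1 × 595 = 595
  Σ(formed) = 3341 kJ
ΔH = Σ(broken) − Σ(formed) = 3231 − 3341 = −110 kJ
For 5× the reaction as written: 5 × (−110) = −550 kJ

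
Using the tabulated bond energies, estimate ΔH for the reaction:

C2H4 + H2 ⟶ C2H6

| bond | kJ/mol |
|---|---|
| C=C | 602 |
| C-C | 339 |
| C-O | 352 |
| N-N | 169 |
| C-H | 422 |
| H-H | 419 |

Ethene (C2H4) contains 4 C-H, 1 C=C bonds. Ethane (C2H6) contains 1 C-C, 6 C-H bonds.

Bonds broken (reactants):
  C-H: 4 × 422 = 1688
  C=C: 1 × 602 = 602
  H-H: 1 × 419 = 419
  Σ(broken) = 2709 kJ
Bonds formed (products):
  C-C: 1 × 339 = 339
  C-H: 6 × 422 = 2532
  Σ(formed) = 2871 kJ
ΔH = Σ(broken) − Σ(formed) = 2709 − 2871 = −162 kJ

ΔH ≈ −162 kJ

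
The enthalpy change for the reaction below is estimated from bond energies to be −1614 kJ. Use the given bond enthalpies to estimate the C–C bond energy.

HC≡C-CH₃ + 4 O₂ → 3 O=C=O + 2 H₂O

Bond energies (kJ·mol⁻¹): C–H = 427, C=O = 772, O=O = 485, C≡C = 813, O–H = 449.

Let D be the C–C bond energy.
Σ(broken) = 1×813 + 1×D + 4×427 + 4×485 = 4461 + D
Σ(formed) = 6×772 + 4×449 = 6428
ΔH = Σ(broken) − Σ(formed) = (4461 + D) − (6428) = −1967 + D
Setting this equal to −1614 kJ gives D = 353 kJ/mol.

D(C–C) ≈ 353 kJ/mol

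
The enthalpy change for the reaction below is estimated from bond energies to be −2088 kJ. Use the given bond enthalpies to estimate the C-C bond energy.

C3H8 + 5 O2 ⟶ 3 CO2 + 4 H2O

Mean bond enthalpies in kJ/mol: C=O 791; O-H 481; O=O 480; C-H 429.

Let D be the C-C bond energy.
Σ(broken) = 2×D + 8×429 + 5×480 = 5832 + 2D
Σ(formed) = 6×791 + 8×481 = 8594
ΔH = Σ(broken) − Σ(formed) = (5832 + 2D) − (8594) = −2762 + 2D
Setting this equal to −2088 kJ gives 2D = 674, so D = 337 kJ/mol.

D(C-C) ≈ 337 kJ/mol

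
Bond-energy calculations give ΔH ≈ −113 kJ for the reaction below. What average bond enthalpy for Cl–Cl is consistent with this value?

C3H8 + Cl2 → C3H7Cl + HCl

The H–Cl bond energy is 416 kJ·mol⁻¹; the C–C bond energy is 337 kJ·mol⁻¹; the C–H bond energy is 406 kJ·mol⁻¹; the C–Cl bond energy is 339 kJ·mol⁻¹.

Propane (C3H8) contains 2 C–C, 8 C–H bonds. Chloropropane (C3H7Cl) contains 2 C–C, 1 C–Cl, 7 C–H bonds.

D(Cl–Cl) ≈ 236 kJ/mol

Let D be the Cl–Cl bond energy.
Σ(broken) = 2×337 + 8×406 + 1×D = 3922 + D
Σ(formed) = 2×337 + 1×339 + 7×406 + 1×416 = 4271
ΔH = Σ(broken) − Σ(formed) = (3922 + D) − (4271) = −349 + D
Setting this equal to −113 kJ gives D = 236 kJ/mol.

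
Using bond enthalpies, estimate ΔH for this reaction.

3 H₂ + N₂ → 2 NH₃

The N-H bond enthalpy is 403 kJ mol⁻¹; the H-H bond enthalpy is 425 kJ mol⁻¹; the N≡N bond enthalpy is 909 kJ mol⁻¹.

ΔH ≈ −234 kJ

Bonds broken (reactants):
  H-H: 3 × 425 = 1275
  N≡N: 1 × 909 = 909
  Σ(broken) = 2184 kJ
Bonds formed (products):
  N-H: 6 × 403 = 2418
  Σ(formed) = 2418 kJ
ΔH = Σ(broken) − Σ(formed) = 2184 − 2418 = −234 kJ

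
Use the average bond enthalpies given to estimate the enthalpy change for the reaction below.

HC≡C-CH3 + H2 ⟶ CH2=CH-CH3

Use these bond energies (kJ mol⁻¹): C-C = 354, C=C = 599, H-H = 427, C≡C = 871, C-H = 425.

ΔH ≈ −151 kJ

Bonds broken (reactants):
  C≡C: 1 × 871 = 871
  C-C: 1 × 354 = 354
  C-H: 4 × 425 = 1700
  H-H: 1 × 427 = 427
  Σ(broken) = 3352 kJ
Bonds formed (products):
  C-C: 1 × 354 = 354
  C-H: 6 × 425 = 2550
  C=C: 1 × 599 = 599
  Σ(formed) = 3503 kJ
ΔH = Σ(broken) − Σ(formed) = 3352 − 3503 = −151 kJ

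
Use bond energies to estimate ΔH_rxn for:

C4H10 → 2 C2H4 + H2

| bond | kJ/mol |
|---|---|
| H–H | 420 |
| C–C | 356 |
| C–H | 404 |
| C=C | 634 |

ΔH ≈ +188 kJ

Bonds broken (reactants):
  C–C: 3 × 356 = 1068
  C–H: 10 × 404 = 4040
  Σ(broken) = 5108 kJ
Bonds formed (products):
  C–H: 8 × 404 = 3232
  C=C: 2 × 634 = 1268
  H–H: 1 × 420 = 420
  Σ(formed) = 4920 kJ
ΔH = Σ(broken) − Σ(formed) = 5108 − 4920 = +188 kJ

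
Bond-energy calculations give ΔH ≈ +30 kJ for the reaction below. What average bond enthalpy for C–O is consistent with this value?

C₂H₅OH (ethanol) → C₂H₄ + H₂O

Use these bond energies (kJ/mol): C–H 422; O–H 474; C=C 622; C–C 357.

D(C–O) ≈ 347 kJ/mol

Let D be the C–O bond energy.
Σ(broken) = 1×357 + 5×422 + 1×D + 1×474 = 2941 + D
Σ(formed) = 4×422 + 1×622 + 2×474 = 3258
ΔH = Σ(broken) − Σ(formed) = (2941 + D) − (3258) = −317 + D
Setting this equal to +30 kJ gives D = 347 kJ/mol.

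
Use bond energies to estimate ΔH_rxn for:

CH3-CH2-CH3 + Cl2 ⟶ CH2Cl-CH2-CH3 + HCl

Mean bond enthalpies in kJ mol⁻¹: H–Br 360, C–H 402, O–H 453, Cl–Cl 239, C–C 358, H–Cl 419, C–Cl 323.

Bonds broken (reactants):
  C–C: 2 × 358 = 716
  C–H: 8 × 402 = 3216
  Cl–Cl: 1 × 239 = 239
  Σ(broken) = 4171 kJ
Bonds formed (products):
  C–C: 2 × 358 = 716
  C–Cl: 1 × 323 = 323
  C–H: 7 × 402 = 2814
  H–Cl: 1 × 419 = 419
  Σ(formed) = 4272 kJ
ΔH = Σ(broken) − Σ(formed) = 4171 − 4272 = −101 kJ

ΔH ≈ −101 kJ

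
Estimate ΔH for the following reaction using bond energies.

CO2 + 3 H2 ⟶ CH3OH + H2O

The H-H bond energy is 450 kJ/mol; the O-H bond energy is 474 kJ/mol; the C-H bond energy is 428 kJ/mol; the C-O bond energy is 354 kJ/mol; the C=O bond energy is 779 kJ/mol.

Bonds broken (reactants):
  C=O: 2 × 779 = 1558
  H-H: 3 × 450 = 1350
  Σ(broken) = 2908 kJ
Bonds formed (products):
  C-H: 3 × 428 = 1284
  C-O: 1 × 354 = 354
  O-H: 3 × 474 = 1422
  Σ(formed) = 3060 kJ
ΔH = Σ(broken) − Σ(formed) = 2908 − 3060 = −152 kJ

ΔH ≈ −152 kJ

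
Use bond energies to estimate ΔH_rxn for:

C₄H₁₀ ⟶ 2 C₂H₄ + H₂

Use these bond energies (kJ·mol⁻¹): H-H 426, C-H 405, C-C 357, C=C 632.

ΔH ≈ +191 kJ

Bonds broken (reactants):
  C-C: 3 × 357 = 1071
  C-H: 10 × 405 = 4050
  Σ(broken) = 5121 kJ
Bonds formed (products):
  C-H: 8 × 405 = 3240
  C=C: 2 × 632 = 1264
  H-H: 1 × 426 = 426
  Σ(formed) = 4930 kJ
ΔH = Σ(broken) − Σ(formed) = 5121 − 4930 = +191 kJ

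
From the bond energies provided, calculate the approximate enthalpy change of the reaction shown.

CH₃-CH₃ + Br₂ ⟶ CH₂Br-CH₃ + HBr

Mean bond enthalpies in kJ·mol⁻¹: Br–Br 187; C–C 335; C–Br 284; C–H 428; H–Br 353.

ΔH ≈ −22 kJ

Bonds broken (reactants):
  Br–Br: 1 × 187 = 187
  C–C: 1 × 335 = 335
  C–H: 6 × 428 = 2568
  Σ(broken) = 3090 kJ
Bonds formed (products):
  C–Br: 1 × 284 = 284
  C–C: 1 × 335 = 335
  C–H: 5 × 428 = 2140
  H–Br: 1 × 353 = 353
  Σ(formed) = 3112 kJ
ΔH = Σ(broken) − Σ(formed) = 3090 − 3112 = −22 kJ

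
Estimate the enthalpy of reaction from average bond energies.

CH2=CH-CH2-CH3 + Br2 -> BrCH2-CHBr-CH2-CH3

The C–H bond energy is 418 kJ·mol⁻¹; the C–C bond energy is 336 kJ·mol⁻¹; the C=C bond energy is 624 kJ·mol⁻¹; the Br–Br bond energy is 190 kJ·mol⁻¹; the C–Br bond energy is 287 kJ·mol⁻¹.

Bonds broken (reactants):
  Br–Br: 1 × 190 = 190
  C–C: 2 × 336 = 672
  C–H: 8 × 418 = 3344
  C=C: 1 × 624 = 624
  Σ(broken) = 4830 kJ
Bonds formed (products):
  C–Br: 2 × 287 = 574
  C–C: 3 × 336 = 1008
  C–H: 8 × 418 = 3344
  Σ(formed) = 4926 kJ
ΔH = Σ(broken) − Σ(formed) = 4830 − 4926 = −96 kJ

ΔH ≈ −96 kJ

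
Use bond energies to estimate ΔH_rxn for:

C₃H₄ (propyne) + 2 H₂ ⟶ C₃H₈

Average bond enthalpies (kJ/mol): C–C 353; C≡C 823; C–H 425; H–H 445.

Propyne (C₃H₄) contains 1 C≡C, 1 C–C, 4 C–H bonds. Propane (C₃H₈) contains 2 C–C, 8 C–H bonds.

ΔH ≈ −340 kJ

Bonds broken (reactants):
  C≡C: 1 × 823 = 823
  C–C: 1 × 353 = 353
  C–H: 4 × 425 = 1700
  H–H: 2 × 445 = 890
  Σ(broken) = 3766 kJ
Bonds formed (products):
  C–C: 2 × 353 = 706
  C–H: 8 × 425 = 3400
  Σ(formed) = 4106 kJ
ΔH = Σ(broken) − Σ(formed) = 3766 − 4106 = −340 kJ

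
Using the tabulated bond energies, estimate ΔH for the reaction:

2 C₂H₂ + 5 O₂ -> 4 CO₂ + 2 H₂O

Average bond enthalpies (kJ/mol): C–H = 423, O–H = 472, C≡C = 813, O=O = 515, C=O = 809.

Bonds broken (reactants):
  C≡C: 2 × 813 = 1626
  C–H: 4 × 423 = 1692
  O=O: 5 × 515 = 2575
  Σ(broken) = 5893 kJ
Bonds formed (products):
  C=O: 8 × 809 = 6472
  O–H: 4 × 472 = 1888
  Σ(formed) = 8360 kJ
ΔH = Σ(broken) − Σ(formed) = 5893 − 8360 = −2467 kJ

ΔH ≈ −2467 kJ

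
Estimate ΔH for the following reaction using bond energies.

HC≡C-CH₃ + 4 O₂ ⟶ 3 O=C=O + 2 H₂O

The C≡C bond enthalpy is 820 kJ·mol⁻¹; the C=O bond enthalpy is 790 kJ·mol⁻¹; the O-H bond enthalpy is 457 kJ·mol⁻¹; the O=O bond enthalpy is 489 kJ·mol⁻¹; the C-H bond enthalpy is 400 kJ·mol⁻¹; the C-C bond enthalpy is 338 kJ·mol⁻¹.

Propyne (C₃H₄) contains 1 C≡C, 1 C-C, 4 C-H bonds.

ΔH ≈ −1854 kJ

Bonds broken (reactants):
  C≡C: 1 × 820 = 820
  C-C: 1 × 338 = 338
  C-H: 4 × 400 = 1600
  O=O: 4 × 489 = 1956
  Σ(broken) = 4714 kJ
Bonds formed (products):
  C=O: 6 × 790 = 4740
  O-H: 4 × 457 = 1828
  Σ(formed) = 6568 kJ
ΔH = Σ(broken) − Σ(formed) = 4714 − 6568 = −1854 kJ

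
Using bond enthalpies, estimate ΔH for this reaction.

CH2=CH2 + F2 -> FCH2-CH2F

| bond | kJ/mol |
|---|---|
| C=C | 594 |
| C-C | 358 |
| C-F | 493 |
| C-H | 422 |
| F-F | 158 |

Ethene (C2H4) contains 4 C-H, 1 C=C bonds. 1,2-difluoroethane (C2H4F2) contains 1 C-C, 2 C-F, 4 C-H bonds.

ΔH ≈ −592 kJ

Bonds broken (reactants):
  C-H: 4 × 422 = 1688
  C=C: 1 × 594 = 594
  F-F: 1 × 158 = 158
  Σ(broken) = 2440 kJ
Bonds formed (products):
  C-C: 1 × 358 = 358
  C-F: 2 × 493 = 986
  C-H: 4 × 422 = 1688
  Σ(formed) = 3032 kJ
ΔH = Σ(broken) − Σ(formed) = 2440 − 3032 = −592 kJ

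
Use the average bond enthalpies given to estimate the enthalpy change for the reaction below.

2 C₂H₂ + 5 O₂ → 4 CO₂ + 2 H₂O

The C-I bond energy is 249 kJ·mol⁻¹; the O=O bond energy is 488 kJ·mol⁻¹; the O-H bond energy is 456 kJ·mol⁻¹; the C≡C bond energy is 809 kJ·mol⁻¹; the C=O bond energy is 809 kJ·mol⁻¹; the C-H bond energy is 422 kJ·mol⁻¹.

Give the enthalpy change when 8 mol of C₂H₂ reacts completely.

Bonds broken (reactants):
  C≡C: 2 × 809 = 1618
  C-H: 4 × 422 = 1688
  O=O: 5 × 488 = 2440
  Σ(broken) = 5746 kJ
Bonds formed (products):
  C=O: 8 × 809 = 6472
  O-H: 4 × 456 = 1824
  Σ(formed) = 8296 kJ
ΔH = Σ(broken) − Σ(formed) = 5746 − 8296 = −2550 kJ
For 4× the reaction as written: 4 × (−2550) = −10200 kJ

ΔH = −10200 kJ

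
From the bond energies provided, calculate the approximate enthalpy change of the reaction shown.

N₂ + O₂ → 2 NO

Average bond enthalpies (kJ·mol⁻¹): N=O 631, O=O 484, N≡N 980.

Bonds broken (reactants):
  N≡N: 1 × 980 = 980
  O=O: 1 × 484 = 484
  Σ(broken) = 1464 kJ
Bonds formed (products):
  N=O: 2 × 631 = 1262
  Σ(formed) = 1262 kJ
ΔH = Σ(broken) − Σ(formed) = 1464 − 1262 = +202 kJ

ΔH ≈ +202 kJ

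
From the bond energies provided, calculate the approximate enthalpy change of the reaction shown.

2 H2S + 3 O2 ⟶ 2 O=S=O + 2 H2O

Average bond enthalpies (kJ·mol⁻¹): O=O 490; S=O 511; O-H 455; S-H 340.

ΔH ≈ −1034 kJ

Bonds broken (reactants):
  O=O: 3 × 490 = 1470
  S-H: 4 × 340 = 1360
  Σ(broken) = 2830 kJ
Bonds formed (products):
  O-H: 4 × 455 = 1820
  S=O: 4 × 511 = 2044
  Σ(formed) = 3864 kJ
ΔH = Σ(broken) − Σ(formed) = 2830 − 3864 = −1034 kJ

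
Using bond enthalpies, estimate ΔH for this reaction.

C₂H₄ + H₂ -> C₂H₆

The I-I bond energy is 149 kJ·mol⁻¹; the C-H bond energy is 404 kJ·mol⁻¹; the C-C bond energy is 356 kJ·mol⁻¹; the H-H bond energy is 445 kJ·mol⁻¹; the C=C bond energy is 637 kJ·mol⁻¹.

Bonds broken (reactants):
  C-H: 4 × 404 = 1616
  C=C: 1 × 637 = 637
  H-H: 1 × 445 = 445
  Σ(broken) = 2698 kJ
Bonds formed (products):
  C-C: 1 × 356 = 356
  C-H: 6 × 404 = 2424
  Σ(formed) = 2780 kJ
ΔH = Σ(broken) − Σ(formed) = 2698 − 2780 = −82 kJ

ΔH ≈ −82 kJ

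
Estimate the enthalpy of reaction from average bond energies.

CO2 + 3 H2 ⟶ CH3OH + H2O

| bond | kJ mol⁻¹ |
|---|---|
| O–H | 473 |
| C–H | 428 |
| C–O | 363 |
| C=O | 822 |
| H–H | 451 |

ΔH ≈ −69 kJ

Bonds broken (reactants):
  C=O: 2 × 822 = 1644
  H–H: 3 × 451 = 1353
  Σ(broken) = 2997 kJ
Bonds formed (products):
  C–H: 3 × 428 = 1284
  C–O: 1 × 363 = 363
  O–H: 3 × 473 = 1419
  Σ(formed) = 3066 kJ
ΔH = Σ(broken) − Σ(formed) = 2997 − 3066 = −69 kJ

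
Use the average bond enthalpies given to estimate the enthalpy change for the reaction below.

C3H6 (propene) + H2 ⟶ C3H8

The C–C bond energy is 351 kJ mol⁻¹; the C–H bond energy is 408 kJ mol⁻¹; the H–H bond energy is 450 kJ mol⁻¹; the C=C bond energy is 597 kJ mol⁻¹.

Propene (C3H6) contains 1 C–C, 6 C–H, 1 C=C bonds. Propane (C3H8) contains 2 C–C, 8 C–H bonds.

Bonds broken (reactants):
  C–C: 1 × 351 = 351
  C–H: 6 × 408 = 2448
  C=C: 1 × 597 = 597
  H–H: 1 × 450 = 450
  Σ(broken) = 3846 kJ
Bonds formed (products):
  C–C: 2 × 351 = 702
  C–H: 8 × 408 = 3264
  Σ(formed) = 3966 kJ
ΔH = Σ(broken) − Σ(formed) = 3846 − 3966 = −120 kJ

ΔH ≈ −120 kJ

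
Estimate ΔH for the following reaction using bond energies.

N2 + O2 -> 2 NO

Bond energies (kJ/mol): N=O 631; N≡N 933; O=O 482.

Bonds broken (reactants):
  N≡N: 1 × 933 = 933
  O=O: 1 × 482 = 482
  Σ(broken) = 1415 kJ
Bonds formed (products):
  N=O: 2 × 631 = 1262
  Σ(formed) = 1262 kJ
ΔH = Σ(broken) − Σ(formed) = 1415 − 1262 = +153 kJ

ΔH ≈ +153 kJ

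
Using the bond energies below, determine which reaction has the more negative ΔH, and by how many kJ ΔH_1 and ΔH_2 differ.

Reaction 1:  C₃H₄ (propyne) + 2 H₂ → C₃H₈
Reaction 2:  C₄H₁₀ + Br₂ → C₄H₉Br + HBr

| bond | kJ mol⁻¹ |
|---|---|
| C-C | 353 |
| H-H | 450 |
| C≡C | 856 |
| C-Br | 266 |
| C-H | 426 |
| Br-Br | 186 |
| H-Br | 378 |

Reaction 1:
  Bonds broken (reactants):
    C≡C: 1 × 856 = 856
    C-C: 1 × 353 = 353
    C-H: 4 × 426 = 1704
    H-H: 2 × 450 = 900
    Σ(broken) = 3813 kJ
  Bonds formed (products):
    C-C: 2 × 353 = 706
    C-H: 8 × 426 = 3408
    Σ(formed) = 4114 kJ
  ΔH_1 = 3813 − 4114 = −301 kJ
Reaction 2:
  Bonds broken (reactants):
    Br-Br: 1 × 186 = 186
    C-C: 3 × 353 = 1059
    C-H: 10 × 426 = 4260
    Σ(broken) = 5505 kJ
  Bonds formed (products):
    C-Br: 1 × 266 = 266
    C-C: 3 × 353 = 1059
    C-H: 9 × 426 = 3834
    H-Br: 1 × 378 = 378
    Σ(formed) = 5537 kJ
  ΔH_2 = 5505 − 5537 = −32 kJ
ΔH_1 − ΔH_2 = −269 kJ, so reaction 1 has the more negative ΔH; |ΔH_1 − ΔH_2| = 269 kJ.

Reaction 1, by 269 kJ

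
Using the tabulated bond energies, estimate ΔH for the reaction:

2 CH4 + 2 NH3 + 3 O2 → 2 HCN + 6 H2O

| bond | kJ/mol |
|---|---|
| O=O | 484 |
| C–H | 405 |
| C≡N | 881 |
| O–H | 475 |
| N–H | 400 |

ΔH ≈ −1180 kJ

Bonds broken (reactants):
  C–H: 8 × 405 = 3240
  N–H: 6 × 400 = 2400
  O=O: 3 × 484 = 1452
  Σ(broken) = 7092 kJ
Bonds formed (products):
  C≡N: 2 × 881 = 1762
  C–H: 2 × 405 = 810
  O–H: 12 × 475 = 5700
  Σ(formed) = 8272 kJ
ΔH = Σ(broken) − Σ(formed) = 7092 − 8272 = −1180 kJ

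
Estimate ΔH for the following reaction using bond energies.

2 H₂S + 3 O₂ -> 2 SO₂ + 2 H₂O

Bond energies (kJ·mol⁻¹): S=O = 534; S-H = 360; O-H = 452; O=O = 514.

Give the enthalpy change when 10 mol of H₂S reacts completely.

Bonds broken (reactants):
  O=O: 3 × 514 = 1542
  S-H: 4 × 360 = 1440
  Σ(broken) = 2982 kJ
Bonds formed (products):
  O-H: 4 × 452 = 1808
  S=O: 4 × 534 = 2136
  Σ(formed) = 3944 kJ
ΔH = Σ(broken) − Σ(formed) = 2982 − 3944 = −962 kJ
For 5× the reaction as written: 5 × (−962) = −4810 kJ

ΔH = −4810 kJ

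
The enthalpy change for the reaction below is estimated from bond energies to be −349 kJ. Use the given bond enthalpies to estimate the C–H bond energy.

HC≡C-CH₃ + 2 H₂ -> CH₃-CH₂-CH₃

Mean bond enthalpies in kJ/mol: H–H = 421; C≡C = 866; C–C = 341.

D(C–H) ≈ 429 kJ/mol

Let D be the C–H bond energy.
Σ(broken) = 1×866 + 1×341 + 4×D + 2×421 = 2049 + 4D
Σ(formed) = 2×341 + 8×D = 682 + 8D
ΔH = Σ(broken) − Σ(formed) = (2049 + 4D) − (682 + 8D) = +1367 − 4D
Setting this equal to −349 kJ gives 4D = 1716, so D = 429 kJ/mol.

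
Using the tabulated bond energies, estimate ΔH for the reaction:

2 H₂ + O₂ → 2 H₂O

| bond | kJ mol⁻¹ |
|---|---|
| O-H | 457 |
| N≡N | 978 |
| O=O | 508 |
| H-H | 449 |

Bonds broken (reactants):
  H-H: 2 × 449 = 898
  O=O: 1 × 508 = 508
  Σ(broken) = 1406 kJ
Bonds formed (products):
  O-H: 4 × 457 = 1828
  Σ(formed) = 1828 kJ
ΔH = Σ(broken) − Σ(formed) = 1406 − 1828 = −422 kJ

ΔH ≈ −422 kJ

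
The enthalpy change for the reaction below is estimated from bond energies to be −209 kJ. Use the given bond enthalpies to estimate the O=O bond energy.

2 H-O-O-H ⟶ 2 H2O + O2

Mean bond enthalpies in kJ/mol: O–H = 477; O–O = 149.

Let D be the O=O bond energy.
Σ(broken) = 4×477 + 2×149 = 2206
Σ(formed) = 4×477 + 1×D = 1908 + D
ΔH = Σ(broken) − Σ(formed) = (2206) − (1908 + D) = +298 − D
Setting this equal to −209 kJ gives D = 507 kJ/mol.

D(O=O) ≈ 507 kJ/mol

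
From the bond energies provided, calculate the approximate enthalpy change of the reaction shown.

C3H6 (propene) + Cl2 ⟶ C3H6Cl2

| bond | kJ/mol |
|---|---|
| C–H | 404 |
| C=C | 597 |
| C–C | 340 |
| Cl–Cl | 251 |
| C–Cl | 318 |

Bonds broken (reactants):
  C–C: 1 × 340 = 340
  C–H: 6 × 404 = 2424
  C=C: 1 × 597 = 597
  Cl–Cl: 1 × 251 = 251
  Σ(broken) = 3612 kJ
Bonds formed (products):
  C–C: 2 × 340 = 680
  C–Cl: 2 × 318 = 636
  C–H: 6 × 404 = 2424
  Σ(formed) = 3740 kJ
ΔH = Σ(broken) − Σ(formed) = 3612 − 3740 = −128 kJ

ΔH ≈ −128 kJ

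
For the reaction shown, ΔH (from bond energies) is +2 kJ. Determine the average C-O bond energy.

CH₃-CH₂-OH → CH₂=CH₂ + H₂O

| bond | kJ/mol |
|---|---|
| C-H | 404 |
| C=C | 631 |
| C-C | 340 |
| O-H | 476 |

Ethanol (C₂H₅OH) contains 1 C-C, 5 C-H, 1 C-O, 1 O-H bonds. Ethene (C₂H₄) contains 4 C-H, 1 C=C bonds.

D(C-O) ≈ 365 kJ/mol

Let D be the C-O bond energy.
Σ(broken) = 1×340 + 5×404 + 1×D + 1×476 = 2836 + D
Σ(formed) = 4×404 + 1×631 + 2×476 = 3199
ΔH = Σ(broken) − Σ(formed) = (2836 + D) − (3199) = −363 + D
Setting this equal to +2 kJ gives D = 365 kJ/mol.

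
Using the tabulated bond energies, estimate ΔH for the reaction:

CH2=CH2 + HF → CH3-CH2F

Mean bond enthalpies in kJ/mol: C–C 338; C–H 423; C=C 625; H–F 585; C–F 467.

Bonds broken (reactants):
  C–H: 4 × 423 = 1692
  C=C: 1 × 625 = 625
  H–F: 1 × 585 = 585
  Σ(broken) = 2902 kJ
Bonds formed (products):
  C–C: 1 × 338 = 338
  C–F: 1 × 467 = 467
  C–H: 5 × 423 = 2115
  Σ(formed) = 2920 kJ
ΔH = Σ(broken) − Σ(formed) = 2902 − 2920 = −18 kJ

ΔH ≈ −18 kJ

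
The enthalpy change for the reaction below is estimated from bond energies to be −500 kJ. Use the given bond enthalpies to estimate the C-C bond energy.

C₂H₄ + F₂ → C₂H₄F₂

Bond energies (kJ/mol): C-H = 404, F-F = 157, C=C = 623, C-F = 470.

D(C-C) ≈ 340 kJ/mol

Let D be the C-C bond energy.
Σ(broken) = 4×404 + 1×623 + 1×157 = 2396
Σ(formed) = 1×D + 2×470 + 4×404 = 2556 + D
ΔH = Σ(broken) − Σ(formed) = (2396) − (2556 + D) = −160 − D
Setting this equal to −500 kJ gives D = 340 kJ/mol.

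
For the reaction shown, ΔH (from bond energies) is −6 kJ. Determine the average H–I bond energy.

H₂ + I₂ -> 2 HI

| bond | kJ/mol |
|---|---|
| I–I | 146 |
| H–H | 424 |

D(H–I) ≈ 288 kJ/mol

Let D be the H–I bond energy.
Σ(broken) = 1×424 + 1×146 = 570
Σ(formed) = 2×D = 2D
ΔH = Σ(broken) − Σ(formed) = (570) − (2D) = +570 − 2D
Setting this equal to −6 kJ gives 2D = 576, so D = 288 kJ/mol.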